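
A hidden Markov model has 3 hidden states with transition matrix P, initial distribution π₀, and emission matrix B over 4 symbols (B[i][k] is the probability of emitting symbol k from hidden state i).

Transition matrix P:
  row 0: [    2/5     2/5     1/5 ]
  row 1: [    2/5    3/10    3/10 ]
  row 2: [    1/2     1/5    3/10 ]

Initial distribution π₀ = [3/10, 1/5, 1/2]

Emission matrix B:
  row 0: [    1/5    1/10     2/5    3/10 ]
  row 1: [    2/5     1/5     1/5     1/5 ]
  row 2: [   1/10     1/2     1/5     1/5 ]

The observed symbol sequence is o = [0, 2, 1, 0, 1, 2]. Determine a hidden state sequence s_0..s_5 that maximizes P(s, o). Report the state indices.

path = [1, 0, 1, 1, 2, 0]

t=0: δ = [6.000e-02, 8.000e-02, 5.000e-02]  (obs o_0=0)
t=1: δ = [1.280e-02, 4.800e-03, 4.800e-03]  ψ = [1, 0, 1]  (obs o_1=2)
t=2: δ = [5.120e-04, 1.024e-03, 1.280e-03]  ψ = [0, 0, 0]  (obs o_2=1)
t=3: δ = [1.280e-04, 1.229e-04, 3.840e-05]  ψ = [2, 1, 2]  (obs o_3=0)
t=4: δ = [5.120e-06, 1.024e-05, 1.843e-05]  ψ = [0, 0, 1]  (obs o_4=1)
t=5: δ = [3.686e-06, 7.373e-07, 1.106e-06]  ψ = [2, 2, 2]  (obs o_5=2)
backtrack: best end state = 0; path = [1, 0, 1, 1, 2, 0]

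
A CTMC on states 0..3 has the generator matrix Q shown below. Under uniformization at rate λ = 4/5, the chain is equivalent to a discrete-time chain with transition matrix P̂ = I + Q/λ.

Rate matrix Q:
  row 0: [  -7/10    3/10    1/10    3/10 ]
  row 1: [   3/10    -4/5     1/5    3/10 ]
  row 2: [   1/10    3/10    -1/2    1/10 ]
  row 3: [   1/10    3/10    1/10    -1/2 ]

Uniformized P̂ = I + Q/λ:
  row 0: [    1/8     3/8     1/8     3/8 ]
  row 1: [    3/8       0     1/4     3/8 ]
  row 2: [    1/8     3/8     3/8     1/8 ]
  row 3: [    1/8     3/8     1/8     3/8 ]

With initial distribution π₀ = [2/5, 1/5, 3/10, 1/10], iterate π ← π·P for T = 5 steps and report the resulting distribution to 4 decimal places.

t=0: π = [0.4000, 0.2000, 0.3000, 0.1000]
t=1: π = [0.1750, 0.3000, 0.2250, 0.3000]
t=2: π = [0.2000, 0.2625, 0.2188, 0.3188]
t=3: π = [0.1906, 0.2766, 0.2125, 0.3203]
t=4: π = [0.1941, 0.2713, 0.2127, 0.3219]
t=5: π = [0.1928, 0.2733, 0.2121, 0.3218]

π = [0.1928, 0.2733, 0.2121, 0.3218]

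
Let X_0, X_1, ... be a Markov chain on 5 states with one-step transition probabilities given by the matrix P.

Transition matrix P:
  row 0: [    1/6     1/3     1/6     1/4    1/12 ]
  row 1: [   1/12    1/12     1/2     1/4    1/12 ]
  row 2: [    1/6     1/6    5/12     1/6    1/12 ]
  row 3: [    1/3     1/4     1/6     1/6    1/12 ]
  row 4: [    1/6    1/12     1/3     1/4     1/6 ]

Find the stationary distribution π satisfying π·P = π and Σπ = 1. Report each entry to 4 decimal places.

π = [0.1850, 0.1911, 0.3274, 0.2056, 0.0909]

Balance equations π_j = Σ_i π_i·P[i][j]:
  π_0 = 1/6·π_0 + 1/12·π_1 + 1/6·π_2 + 1/3·π_3 + 1/6·π_4
  π_1 = 1/3·π_0 + 1/12·π_1 + 1/6·π_2 + 1/4·π_3 + 1/12·π_4
  π_2 = 1/6·π_0 + 1/2·π_1 + 5/12·π_2 + 1/6·π_3 + 1/3·π_4
  π_3 = 1/4·π_0 + 1/4·π_1 + 1/6·π_2 + 1/6·π_3 + 1/4·π_4
  normalize: π_0 + π_1 + π_2 + π_3 + π_4 = 1
Solving the linear system gives exactly π = [755/4081, 780/4081, 1336/4081, 839/4081, 1/11].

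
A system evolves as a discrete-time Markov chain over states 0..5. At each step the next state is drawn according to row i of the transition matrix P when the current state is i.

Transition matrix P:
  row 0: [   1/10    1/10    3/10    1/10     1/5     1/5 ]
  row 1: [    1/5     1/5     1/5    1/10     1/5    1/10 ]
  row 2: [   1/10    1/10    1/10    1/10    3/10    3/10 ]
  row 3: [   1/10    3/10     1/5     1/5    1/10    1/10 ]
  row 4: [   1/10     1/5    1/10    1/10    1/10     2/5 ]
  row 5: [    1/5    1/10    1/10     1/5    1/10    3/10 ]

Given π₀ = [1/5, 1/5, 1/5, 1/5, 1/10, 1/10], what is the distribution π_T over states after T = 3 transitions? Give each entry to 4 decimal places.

t=0: π = [0.2000, 0.2000, 0.2000, 0.2000, 0.1000, 0.1000]
t=1: π = [0.1300, 0.1700, 0.1800, 0.1300, 0.1800, 0.2100]
t=2: π = [0.1380, 0.1610, 0.1560, 0.1340, 0.1660, 0.2450]
t=3: π = [0.1406, 0.1595, 0.1571, 0.1379, 0.1611, 0.2438]

π = [0.1406, 0.1595, 0.1571, 0.1379, 0.1611, 0.2438]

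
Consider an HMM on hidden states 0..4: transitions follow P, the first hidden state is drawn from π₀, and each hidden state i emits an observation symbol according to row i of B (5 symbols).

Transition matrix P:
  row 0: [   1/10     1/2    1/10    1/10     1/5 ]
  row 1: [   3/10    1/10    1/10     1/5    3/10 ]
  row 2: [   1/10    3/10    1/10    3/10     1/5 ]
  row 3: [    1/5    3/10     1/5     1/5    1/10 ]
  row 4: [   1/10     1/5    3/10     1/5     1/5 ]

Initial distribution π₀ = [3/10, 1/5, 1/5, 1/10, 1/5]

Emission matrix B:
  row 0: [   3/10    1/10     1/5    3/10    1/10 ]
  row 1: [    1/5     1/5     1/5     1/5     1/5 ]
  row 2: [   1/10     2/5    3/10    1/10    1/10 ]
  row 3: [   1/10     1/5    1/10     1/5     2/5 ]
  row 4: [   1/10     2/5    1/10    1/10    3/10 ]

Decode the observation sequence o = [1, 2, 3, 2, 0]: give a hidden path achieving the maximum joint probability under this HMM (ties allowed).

t=0: δ = [3.000e-02, 4.000e-02, 8.000e-02, 2.000e-02, 8.000e-02]  (obs o_0=1)
t=1: δ = [2.400e-03, 4.800e-03, 7.200e-03, 2.400e-03, 1.600e-03]  ψ = [1, 2, 4, 2, 2]  (obs o_1=2)
t=2: δ = [4.320e-04, 4.320e-04, 7.200e-05, 4.320e-04, 1.440e-04]  ψ = [1, 2, 2, 2, 1]  (obs o_2=3)
t=3: δ = [2.592e-05, 4.320e-05, 2.592e-05, 8.640e-06, 1.296e-05]  ψ = [1, 0, 3, 1, 1]  (obs o_3=2)
t=4: δ = [3.888e-06, 2.592e-06, 4.320e-07, 8.640e-07, 1.296e-06]  ψ = [1, 0, 1, 1, 1]  (obs o_4=0)
backtrack: best end state = 0; path = [2, 1, 0, 1, 0]

path = [2, 1, 0, 1, 0]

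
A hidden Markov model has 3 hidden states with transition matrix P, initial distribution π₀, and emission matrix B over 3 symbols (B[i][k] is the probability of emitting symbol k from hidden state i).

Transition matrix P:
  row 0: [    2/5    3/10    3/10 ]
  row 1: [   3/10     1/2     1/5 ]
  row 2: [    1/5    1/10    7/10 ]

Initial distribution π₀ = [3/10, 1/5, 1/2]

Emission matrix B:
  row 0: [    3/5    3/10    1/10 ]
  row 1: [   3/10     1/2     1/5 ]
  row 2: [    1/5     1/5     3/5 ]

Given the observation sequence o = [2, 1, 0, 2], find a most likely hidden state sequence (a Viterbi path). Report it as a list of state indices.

t=0: δ = [3.000e-02, 4.000e-02, 3.000e-01]  (obs o_0=2)
t=1: δ = [1.800e-02, 1.500e-02, 4.200e-02]  ψ = [2, 2, 2]  (obs o_1=1)
t=2: δ = [5.040e-03, 2.250e-03, 5.880e-03]  ψ = [2, 1, 2]  (obs o_2=0)
t=3: δ = [2.016e-04, 3.024e-04, 2.470e-03]  ψ = [0, 0, 2]  (obs o_3=2)
backtrack: best end state = 2; path = [2, 2, 2, 2]

path = [2, 2, 2, 2]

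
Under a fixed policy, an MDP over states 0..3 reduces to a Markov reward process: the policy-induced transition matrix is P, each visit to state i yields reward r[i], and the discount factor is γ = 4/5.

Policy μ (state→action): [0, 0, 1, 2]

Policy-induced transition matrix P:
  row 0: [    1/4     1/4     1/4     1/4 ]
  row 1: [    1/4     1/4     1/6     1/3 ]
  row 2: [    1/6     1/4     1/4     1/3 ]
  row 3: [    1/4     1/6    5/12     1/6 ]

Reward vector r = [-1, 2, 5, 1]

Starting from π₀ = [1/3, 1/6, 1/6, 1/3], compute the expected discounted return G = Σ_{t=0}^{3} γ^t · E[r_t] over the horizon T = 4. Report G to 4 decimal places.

t=0: π = [0.3333, 0.1667, 0.1667, 0.3333], E[r] = 1.1667, γ^t·E[r] = 1.166667, running G = 1.166667
t=1: π = [0.2361, 0.2222, 0.2917, 0.2500], E[r] = 1.9167, γ^t·E[r] = 1.533333, running G = 2.700000
t=2: π = [0.2257, 0.2292, 0.2731, 0.2720], E[r] = 1.8704, γ^t·E[r] = 1.197037, running G = 3.897037
t=3: π = [0.2272, 0.2273, 0.2762, 0.2692], E[r] = 1.8778, γ^t·E[r] = 0.961432, running G = 4.858469

G = 4.8585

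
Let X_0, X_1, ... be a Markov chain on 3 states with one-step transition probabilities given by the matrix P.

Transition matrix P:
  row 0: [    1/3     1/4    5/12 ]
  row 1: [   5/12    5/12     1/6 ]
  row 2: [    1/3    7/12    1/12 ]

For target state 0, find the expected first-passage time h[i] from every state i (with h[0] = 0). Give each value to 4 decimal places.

First-step conditioning: h[0] = 0; for i ≠ 0, h[i] = 1 + Σ_k P[i][k]·h[k].
  h[1] = 1 + 5/12·h[1] + 1/6·h[2]
  h[2] = 1 + 7/12·h[1] + 1/12·h[2]
Solving the 2×2 linear system over states ≠ 0 gives exactly h = [0, 52/21, 8/3] (h[0] = 0 is the target).

h = [0.0000, 2.4762, 2.6667]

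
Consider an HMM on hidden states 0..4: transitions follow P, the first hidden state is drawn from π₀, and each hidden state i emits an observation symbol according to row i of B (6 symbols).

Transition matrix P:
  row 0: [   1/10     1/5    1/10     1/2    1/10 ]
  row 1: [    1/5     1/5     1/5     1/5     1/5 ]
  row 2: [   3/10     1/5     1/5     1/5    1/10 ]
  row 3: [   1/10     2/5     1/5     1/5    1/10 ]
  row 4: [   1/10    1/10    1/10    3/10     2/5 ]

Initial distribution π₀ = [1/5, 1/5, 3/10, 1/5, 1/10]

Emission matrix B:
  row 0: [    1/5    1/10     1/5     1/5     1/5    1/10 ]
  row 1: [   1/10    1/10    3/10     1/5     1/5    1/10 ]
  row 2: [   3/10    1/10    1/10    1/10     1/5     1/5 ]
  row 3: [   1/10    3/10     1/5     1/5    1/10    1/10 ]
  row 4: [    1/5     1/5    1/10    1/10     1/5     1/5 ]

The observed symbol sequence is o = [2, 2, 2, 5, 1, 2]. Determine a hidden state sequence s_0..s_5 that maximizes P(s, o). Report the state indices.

t=0: δ = [4.000e-02, 6.000e-02, 3.000e-02, 4.000e-02, 1.000e-02]  (obs o_0=2)
t=1: δ = [2.400e-03, 4.800e-03, 1.200e-03, 4.000e-03, 1.200e-03]  ψ = [1, 3, 1, 0, 1]  (obs o_1=2)
t=2: δ = [1.920e-04, 4.800e-04, 9.600e-05, 2.400e-04, 9.600e-05]  ψ = [1, 3, 1, 0, 1]  (obs o_2=2)
t=3: δ = [9.600e-06, 9.600e-06, 1.920e-05, 9.600e-06, 1.920e-05]  ψ = [1, 1, 1, 0, 1]  (obs o_3=5)
t=4: δ = [5.760e-07, 3.840e-07, 3.840e-07, 1.728e-06, 1.536e-06]  ψ = [2, 2, 2, 4, 4]  (obs o_4=1)
t=5: δ = [3.456e-08, 2.074e-07, 3.456e-08, 9.216e-08, 6.144e-08]  ψ = [3, 3, 3, 4, 4]  (obs o_5=2)
backtrack: best end state = 1; path = [0, 3, 1, 4, 3, 1]

path = [0, 3, 1, 4, 3, 1]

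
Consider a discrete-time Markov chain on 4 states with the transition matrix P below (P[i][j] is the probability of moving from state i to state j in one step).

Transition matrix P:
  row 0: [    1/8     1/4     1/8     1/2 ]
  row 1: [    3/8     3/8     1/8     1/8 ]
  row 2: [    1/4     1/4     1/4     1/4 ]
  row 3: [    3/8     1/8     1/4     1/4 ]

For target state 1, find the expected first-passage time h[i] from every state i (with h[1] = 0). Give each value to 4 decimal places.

First-step conditioning: h[1] = 0; for i ≠ 1, h[i] = 1 + Σ_k P[i][k]·h[k].
  h[0] = 1 + 1/8·h[0] + 1/8·h[2] + 1/2·h[3]
  h[2] = 1 + 1/4·h[0] + 1/4·h[2] + 1/4·h[3]
  h[3] = 1 + 3/8·h[0] + 1/4·h[2] + 1/4·h[3]
Solving the 3×3 linear system over states ≠ 1 gives exactly h = [288/59, 0, 280/59, 316/59] (h[1] = 0 is the target).

h = [4.8814, 0.0000, 4.7458, 5.3559]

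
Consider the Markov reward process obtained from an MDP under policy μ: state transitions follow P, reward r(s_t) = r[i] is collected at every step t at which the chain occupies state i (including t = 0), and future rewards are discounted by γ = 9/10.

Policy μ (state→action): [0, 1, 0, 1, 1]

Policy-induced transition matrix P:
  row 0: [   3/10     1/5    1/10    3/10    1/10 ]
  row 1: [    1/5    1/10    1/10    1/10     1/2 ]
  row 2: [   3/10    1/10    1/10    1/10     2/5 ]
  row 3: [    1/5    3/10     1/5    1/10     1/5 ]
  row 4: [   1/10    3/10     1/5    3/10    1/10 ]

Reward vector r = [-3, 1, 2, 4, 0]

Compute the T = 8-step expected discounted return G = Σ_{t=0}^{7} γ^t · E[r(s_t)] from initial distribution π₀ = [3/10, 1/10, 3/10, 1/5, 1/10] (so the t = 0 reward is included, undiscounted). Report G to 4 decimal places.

G = 3.3781

t=0: π = [0.3000, 0.1000, 0.3000, 0.2000, 0.1000], E[r] = 0.6000, γ^t·E[r] = 0.600000, running G = 0.600000
t=1: π = [0.2500, 0.1900, 0.1300, 0.1800, 0.2500], E[r] = 0.4200, γ^t·E[r] = 0.378000, running G = 0.978000
t=2: π = [0.2130, 0.2110, 0.1430, 0.2000, 0.2330], E[r] = 0.6580, γ^t·E[r] = 0.532980, running G = 1.510980
t=3: π = [0.2123, 0.2079, 0.1433, 0.1892, 0.2473], E[r] = 0.6144, γ^t·E[r] = 0.447898, running G = 1.958878
t=4: π = [0.2108, 0.2085, 0.1437, 0.1919, 0.2451], E[r] = 0.6310, γ^t·E[r] = 0.414012, running G = 2.372890
t=5: π = [0.2109, 0.2085, 0.1437, 0.1912, 0.2457], E[r] = 0.6278, γ^t·E[r] = 0.370695, running G = 2.743585
t=6: π = [0.2109, 0.2085, 0.1437, 0.1913, 0.2456], E[r] = 0.6285, γ^t·E[r] = 0.333998, running G = 3.077583
t=7: π = [0.2109, 0.2085, 0.1437, 0.1913, 0.2456], E[r] = 0.6284, γ^t·E[r] = 0.300558, running G = 3.378141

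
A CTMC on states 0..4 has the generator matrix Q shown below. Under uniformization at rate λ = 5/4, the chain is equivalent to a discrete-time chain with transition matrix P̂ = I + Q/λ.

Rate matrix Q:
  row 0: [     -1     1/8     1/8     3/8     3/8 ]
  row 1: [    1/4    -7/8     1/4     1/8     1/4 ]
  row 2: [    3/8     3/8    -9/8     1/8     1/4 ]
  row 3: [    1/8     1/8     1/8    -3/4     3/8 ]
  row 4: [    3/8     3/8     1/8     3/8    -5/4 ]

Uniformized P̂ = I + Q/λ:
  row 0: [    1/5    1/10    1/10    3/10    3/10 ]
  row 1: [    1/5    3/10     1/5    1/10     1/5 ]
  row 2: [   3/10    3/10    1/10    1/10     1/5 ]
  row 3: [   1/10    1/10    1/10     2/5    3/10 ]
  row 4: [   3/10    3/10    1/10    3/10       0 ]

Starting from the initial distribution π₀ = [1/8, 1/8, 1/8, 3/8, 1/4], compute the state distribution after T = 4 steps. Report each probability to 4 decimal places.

t=0: π = [0.1250, 0.1250, 0.1250, 0.3750, 0.2500]
t=1: π = [0.2000, 0.2000, 0.1125, 0.2875, 0.2000]
t=2: π = [0.2025, 0.2025, 0.1200, 0.2663, 0.2088]
t=3: π = [0.2063, 0.2063, 0.1203, 0.2621, 0.2051]
t=4: π = [0.2063, 0.2063, 0.1206, 0.2609, 0.2058]

π = [0.2063, 0.2063, 0.1206, 0.2609, 0.2058]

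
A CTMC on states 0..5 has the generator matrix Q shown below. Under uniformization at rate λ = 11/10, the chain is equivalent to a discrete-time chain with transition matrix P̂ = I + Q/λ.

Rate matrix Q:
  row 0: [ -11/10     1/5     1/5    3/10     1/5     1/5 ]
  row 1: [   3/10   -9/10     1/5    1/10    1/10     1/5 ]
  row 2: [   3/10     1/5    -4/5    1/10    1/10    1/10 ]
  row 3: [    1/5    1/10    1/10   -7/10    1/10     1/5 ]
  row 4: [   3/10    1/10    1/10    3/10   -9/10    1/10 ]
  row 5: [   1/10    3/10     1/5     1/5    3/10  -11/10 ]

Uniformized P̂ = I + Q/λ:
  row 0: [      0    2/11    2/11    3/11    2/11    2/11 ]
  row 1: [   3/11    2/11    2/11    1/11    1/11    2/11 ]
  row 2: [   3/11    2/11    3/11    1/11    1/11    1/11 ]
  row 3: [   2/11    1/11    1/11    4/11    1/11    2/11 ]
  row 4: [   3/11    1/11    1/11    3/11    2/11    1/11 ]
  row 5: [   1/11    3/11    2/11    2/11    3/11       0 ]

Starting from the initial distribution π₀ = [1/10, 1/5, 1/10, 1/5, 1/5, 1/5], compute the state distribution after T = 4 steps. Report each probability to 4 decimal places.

π = [0.1799, 0.1603, 0.1633, 0.2223, 0.1440, 0.1302]

t=0: π = [0.1000, 0.2000, 0.1000, 0.2000, 0.2000, 0.2000]
t=1: π = [0.1909, 0.1636, 0.1545, 0.2182, 0.1545, 0.1182]
t=2: π = [0.1793, 0.1587, 0.1620, 0.2240, 0.1438, 0.1322]
t=3: π = [0.1794, 0.1604, 0.1631, 0.2228, 0.1443, 0.1300]
t=4: π = [0.1799, 0.1603, 0.1633, 0.2223, 0.1440, 0.1302]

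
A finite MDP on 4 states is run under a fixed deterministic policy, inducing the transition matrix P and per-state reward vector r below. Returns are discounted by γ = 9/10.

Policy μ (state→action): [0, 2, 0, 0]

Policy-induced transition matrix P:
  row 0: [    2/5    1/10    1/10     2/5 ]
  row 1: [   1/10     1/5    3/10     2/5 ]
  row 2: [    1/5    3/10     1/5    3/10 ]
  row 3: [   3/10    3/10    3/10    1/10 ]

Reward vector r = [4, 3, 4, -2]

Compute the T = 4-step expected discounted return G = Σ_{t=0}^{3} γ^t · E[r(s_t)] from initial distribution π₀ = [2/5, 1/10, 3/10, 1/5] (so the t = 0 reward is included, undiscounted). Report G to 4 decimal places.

G = 7.5766

t=0: π = [0.4000, 0.1000, 0.3000, 0.2000], E[r] = 2.7000, γ^t·E[r] = 2.700000, running G = 2.700000
t=1: π = [0.2900, 0.2100, 0.1900, 0.3100], E[r] = 1.9300, γ^t·E[r] = 1.737000, running G = 4.437000
t=2: π = [0.2680, 0.2210, 0.2230, 0.2880], E[r] = 2.0510, γ^t·E[r] = 1.661310, running G = 6.098310
t=3: π = [0.2603, 0.2243, 0.2241, 0.2913], E[r] = 2.0279, γ^t·E[r] = 1.478339, running G = 7.576649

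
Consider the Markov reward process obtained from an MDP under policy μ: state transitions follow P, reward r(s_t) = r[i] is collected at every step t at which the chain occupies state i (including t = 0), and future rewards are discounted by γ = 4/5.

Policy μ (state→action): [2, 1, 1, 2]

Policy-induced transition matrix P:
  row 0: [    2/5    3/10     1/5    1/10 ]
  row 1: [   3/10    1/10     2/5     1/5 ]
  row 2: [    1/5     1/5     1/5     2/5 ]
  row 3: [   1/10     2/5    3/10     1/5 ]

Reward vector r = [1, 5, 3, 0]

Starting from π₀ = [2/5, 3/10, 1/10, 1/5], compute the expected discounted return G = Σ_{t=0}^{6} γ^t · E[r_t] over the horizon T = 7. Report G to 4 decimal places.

t=0: π = [0.4000, 0.3000, 0.1000, 0.2000], E[r] = 2.2000, γ^t·E[r] = 2.200000, running G = 2.200000
t=1: π = [0.2900, 0.2500, 0.2800, 0.1800], E[r] = 2.3800, γ^t·E[r] = 1.904000, running G = 4.104000
t=2: π = [0.2650, 0.2400, 0.2680, 0.2270], E[r] = 2.2690, γ^t·E[r] = 1.452160, running G = 5.556160
t=3: π = [0.2543, 0.2479, 0.2707, 0.2271], E[r] = 2.3059, γ^t·E[r] = 1.180621, running G = 6.736781
t=4: π = [0.2529, 0.2461, 0.2723, 0.2287], E[r] = 2.3001, γ^t·E[r] = 0.942125, running G = 7.678906
t=5: π = [0.2523, 0.2464, 0.2721, 0.2292], E[r] = 2.3007, γ^t·E[r] = 0.753901, running G = 8.432806
t=6: π = [0.2522, 0.2464, 0.2722, 0.2292], E[r] = 2.3009, γ^t·E[r] = 0.603169, running G = 9.035976

G = 9.0360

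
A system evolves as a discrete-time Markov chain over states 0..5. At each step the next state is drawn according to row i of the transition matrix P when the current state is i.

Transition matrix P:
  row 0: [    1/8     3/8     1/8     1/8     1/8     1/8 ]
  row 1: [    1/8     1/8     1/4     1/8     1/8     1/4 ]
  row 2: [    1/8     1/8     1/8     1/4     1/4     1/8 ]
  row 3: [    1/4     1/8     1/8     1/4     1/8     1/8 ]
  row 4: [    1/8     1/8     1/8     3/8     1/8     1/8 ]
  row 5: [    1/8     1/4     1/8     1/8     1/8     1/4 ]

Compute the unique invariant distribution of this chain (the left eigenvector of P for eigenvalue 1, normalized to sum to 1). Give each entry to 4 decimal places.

π = [0.1506, 0.1838, 0.1480, 0.2050, 0.1435, 0.1691]

Balance equations π_j = Σ_i π_i·P[i][j]:
  π_0 = 1/8·π_0 + 1/8·π_1 + 1/8·π_2 + 1/4·π_3 + 1/8·π_4 + 1/8·π_5
  π_1 = 3/8·π_0 + 1/8·π_1 + 1/8·π_2 + 1/8·π_3 + 1/8·π_4 + 1/4·π_5
  π_2 = 1/8·π_0 + 1/4·π_1 + 1/8·π_2 + 1/8·π_3 + 1/8·π_4 + 1/8·π_5
  π_3 = 1/8·π_0 + 1/8·π_1 + 1/4·π_2 + 1/4·π_3 + 3/8·π_4 + 1/8·π_5
  π_4 = 1/8·π_0 + 1/8·π_1 + 1/4·π_2 + 1/8·π_3 + 1/8·π_4 + 1/8·π_5
  normalize: π_0 + π_1 + π_2 + π_3 + π_4 + π_5 = 1
Solving the linear system gives exactly π = [989/6566, 431/2345, 347/2345, 673/3283, 673/4690, 2776/16415].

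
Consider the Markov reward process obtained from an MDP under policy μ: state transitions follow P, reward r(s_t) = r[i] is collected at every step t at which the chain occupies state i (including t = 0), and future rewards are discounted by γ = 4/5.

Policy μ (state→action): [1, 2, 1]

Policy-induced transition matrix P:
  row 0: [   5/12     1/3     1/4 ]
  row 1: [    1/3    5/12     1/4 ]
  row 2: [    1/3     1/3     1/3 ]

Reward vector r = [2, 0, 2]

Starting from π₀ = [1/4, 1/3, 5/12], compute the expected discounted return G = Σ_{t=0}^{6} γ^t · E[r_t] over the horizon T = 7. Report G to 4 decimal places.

G = 5.0940

t=0: π = [0.2500, 0.3333, 0.4167], E[r] = 1.3333, γ^t·E[r] = 1.333333, running G = 1.333333
t=1: π = [0.3542, 0.3611, 0.2847], E[r] = 1.2778, γ^t·E[r] = 1.022222, running G = 2.355556
t=2: π = [0.3628, 0.3634, 0.2737], E[r] = 1.2731, γ^t·E[r] = 0.814815, running G = 3.170370
t=3: π = [0.3636, 0.3636, 0.2728], E[r] = 1.2728, γ^t·E[r] = 0.651654, running G = 3.822025
t=4: π = [0.3636, 0.3636, 0.2727], E[r] = 1.2727, γ^t·E[r] = 0.521310, running G = 4.343335
t=5: π = [0.3636, 0.3636, 0.2727], E[r] = 1.2727, γ^t·E[r] = 0.417047, running G = 4.760382
t=6: π = [0.3636, 0.3636, 0.2727], E[r] = 1.2727, γ^t·E[r] = 0.333638, running G = 5.094020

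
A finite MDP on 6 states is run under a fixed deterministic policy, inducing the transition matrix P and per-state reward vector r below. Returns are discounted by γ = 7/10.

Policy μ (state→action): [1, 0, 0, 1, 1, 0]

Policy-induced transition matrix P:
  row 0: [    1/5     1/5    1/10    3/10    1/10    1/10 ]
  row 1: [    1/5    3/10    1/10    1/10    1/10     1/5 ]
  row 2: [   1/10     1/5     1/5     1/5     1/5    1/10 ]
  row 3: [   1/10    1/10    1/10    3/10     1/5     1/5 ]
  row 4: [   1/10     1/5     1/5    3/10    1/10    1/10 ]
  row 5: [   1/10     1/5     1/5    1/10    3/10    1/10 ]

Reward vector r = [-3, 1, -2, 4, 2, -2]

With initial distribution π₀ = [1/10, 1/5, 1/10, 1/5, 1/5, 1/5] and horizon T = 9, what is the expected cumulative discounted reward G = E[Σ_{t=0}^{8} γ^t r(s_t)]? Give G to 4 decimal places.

G = 1.4219

t=0: π = [0.1000, 0.2000, 0.1000, 0.2000, 0.2000, 0.2000], E[r] = 0.5000, γ^t·E[r] = 0.500000, running G = 0.500000
t=1: π = [0.1300, 0.2000, 0.1500, 0.2100, 0.1700, 0.1400], E[r] = 0.4100, γ^t·E[r] = 0.287000, running G = 0.787000
t=2: π = [0.1330, 0.1990, 0.1460, 0.2170, 0.1640, 0.1410], E[r] = 0.4220, γ^t·E[r] = 0.206780, running G = 0.993780
t=3: π = [0.1332, 0.1982, 0.1451, 0.2174, 0.1645, 0.1416], E[r] = 0.4238, γ^t·E[r] = 0.145363, running G = 1.139143
t=4: π = [0.1331, 0.1981, 0.1451, 0.2175, 0.1646, 0.1416], E[r] = 0.4246, γ^t·E[r] = 0.101937, running G = 1.241080
t=5: π = [0.1331, 0.1981, 0.1451, 0.2176, 0.1646, 0.1416], E[r] = 0.4247, γ^t·E[r] = 0.071381, running G = 1.312461
t=6: π = [0.1331, 0.1980, 0.1451, 0.2176, 0.1646, 0.1416], E[r] = 0.4247, γ^t·E[r] = 0.049970, running G = 1.362432
t=7: π = [0.1331, 0.1980, 0.1451, 0.2176, 0.1646, 0.1416], E[r] = 0.4247, γ^t·E[r] = 0.034980, running G = 1.397411
t=8: π = [0.1331, 0.1980, 0.1451, 0.2176, 0.1646, 0.1416], E[r] = 0.4247, γ^t·E[r] = 0.024486, running G = 1.421897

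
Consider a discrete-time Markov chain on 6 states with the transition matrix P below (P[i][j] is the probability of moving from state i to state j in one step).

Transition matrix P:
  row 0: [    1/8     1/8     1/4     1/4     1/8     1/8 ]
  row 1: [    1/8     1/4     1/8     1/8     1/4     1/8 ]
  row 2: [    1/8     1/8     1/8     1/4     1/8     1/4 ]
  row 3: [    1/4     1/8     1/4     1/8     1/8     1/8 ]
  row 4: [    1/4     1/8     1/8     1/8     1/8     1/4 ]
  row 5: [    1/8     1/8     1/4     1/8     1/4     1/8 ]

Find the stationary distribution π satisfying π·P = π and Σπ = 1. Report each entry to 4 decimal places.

Balance equations π_j = Σ_i π_i·P[i][j]:
  π_0 = 1/8·π_0 + 1/8·π_1 + 1/8·π_2 + 1/4·π_3 + 1/4·π_4 + 1/8·π_5
  π_1 = 1/8·π_0 + 1/4·π_1 + 1/8·π_2 + 1/8·π_3 + 1/8·π_4 + 1/8·π_5
  π_2 = 1/4·π_0 + 1/8·π_1 + 1/8·π_2 + 1/4·π_3 + 1/8·π_4 + 1/4·π_5
  π_3 = 1/4·π_0 + 1/8·π_1 + 1/4·π_2 + 1/8·π_3 + 1/8·π_4 + 1/8·π_5
  π_4 = 1/8·π_0 + 1/4·π_1 + 1/8·π_2 + 1/8·π_3 + 1/8·π_4 + 1/4·π_5
  normalize: π_0 + π_1 + π_2 + π_3 + π_4 + π_5 = 1
Solving the linear system gives exactly π = [1/6, 1/7, 187/994, 505/2982, 163/994, 12/71].

π = [0.1667, 0.1429, 0.1881, 0.1693, 0.1640, 0.1690]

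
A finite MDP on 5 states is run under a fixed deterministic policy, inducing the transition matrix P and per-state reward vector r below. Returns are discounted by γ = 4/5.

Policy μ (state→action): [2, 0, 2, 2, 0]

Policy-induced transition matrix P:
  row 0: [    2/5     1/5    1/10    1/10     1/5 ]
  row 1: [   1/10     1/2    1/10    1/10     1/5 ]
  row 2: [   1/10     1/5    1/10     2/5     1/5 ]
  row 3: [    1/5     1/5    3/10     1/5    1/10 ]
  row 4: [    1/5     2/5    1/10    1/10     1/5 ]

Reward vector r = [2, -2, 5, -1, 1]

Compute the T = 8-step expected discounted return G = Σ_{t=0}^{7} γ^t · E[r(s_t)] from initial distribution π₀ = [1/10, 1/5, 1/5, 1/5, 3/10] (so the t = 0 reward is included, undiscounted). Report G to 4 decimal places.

t=0: π = [0.1000, 0.2000, 0.2000, 0.2000, 0.3000], E[r] = 0.9000, γ^t·E[r] = 0.900000, running G = 0.900000
t=1: π = [0.1800, 0.3200, 0.1400, 0.1800, 0.1800], E[r] = 0.4200, γ^t·E[r] = 0.336000, running G = 1.236000
t=2: π = [0.1900, 0.3320, 0.1360, 0.1600, 0.1820], E[r] = 0.4180, γ^t·E[r] = 0.267520, running G = 1.503520
t=3: π = [0.1912, 0.3360, 0.1320, 0.1568, 0.1840], E[r] = 0.3976, γ^t·E[r] = 0.203571, running G = 1.707091
t=4: π = [0.1914, 0.3376, 0.1314, 0.1553, 0.1843], E[r] = 0.3935, γ^t·E[r] = 0.161186, running G = 1.868277
t=5: π = [0.1914, 0.3381, 0.1311, 0.1549, 0.1845], E[r] = 0.3913, γ^t·E[r] = 0.128225, running G = 1.996502
t=6: π = [0.1914, 0.3383, 0.1310, 0.1548, 0.1845], E[r] = 0.3907, γ^t·E[r] = 0.102413, running G = 2.098915
t=7: π = [0.1913, 0.3384, 0.1310, 0.1548, 0.1845], E[r] = 0.3904, γ^t·E[r] = 0.081878, running G = 2.180793

G = 2.1808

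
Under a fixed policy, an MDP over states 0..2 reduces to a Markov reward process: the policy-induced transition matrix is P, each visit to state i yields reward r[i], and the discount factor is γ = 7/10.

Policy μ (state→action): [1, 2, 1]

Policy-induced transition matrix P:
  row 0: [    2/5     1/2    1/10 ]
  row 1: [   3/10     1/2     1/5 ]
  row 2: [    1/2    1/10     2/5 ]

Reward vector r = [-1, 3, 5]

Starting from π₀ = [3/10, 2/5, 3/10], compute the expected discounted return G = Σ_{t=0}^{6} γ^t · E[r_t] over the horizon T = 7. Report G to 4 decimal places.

G = 6.2898

t=0: π = [0.3000, 0.4000, 0.3000], E[r] = 2.4000, γ^t·E[r] = 2.400000, running G = 2.400000
t=1: π = [0.3900, 0.3800, 0.2300], E[r] = 1.9000, γ^t·E[r] = 1.330000, running G = 3.730000
t=2: π = [0.3850, 0.4080, 0.2070], E[r] = 1.8740, γ^t·E[r] = 0.918260, running G = 4.648260
t=3: π = [0.3799, 0.4172, 0.2029], E[r] = 1.8862, γ^t·E[r] = 0.646967, running G = 5.295227
t=4: π = [0.3786, 0.4188, 0.2026], E[r] = 1.8909, γ^t·E[r] = 0.454005, running G = 5.749232
t=5: π = [0.3784, 0.4190, 0.2027], E[r] = 1.8918, γ^t·E[r] = 0.317959, running G = 6.067190
t=6: π = [0.3784, 0.4189, 0.2027], E[r] = 1.8919, γ^t·E[r] = 0.222581, running G = 6.289772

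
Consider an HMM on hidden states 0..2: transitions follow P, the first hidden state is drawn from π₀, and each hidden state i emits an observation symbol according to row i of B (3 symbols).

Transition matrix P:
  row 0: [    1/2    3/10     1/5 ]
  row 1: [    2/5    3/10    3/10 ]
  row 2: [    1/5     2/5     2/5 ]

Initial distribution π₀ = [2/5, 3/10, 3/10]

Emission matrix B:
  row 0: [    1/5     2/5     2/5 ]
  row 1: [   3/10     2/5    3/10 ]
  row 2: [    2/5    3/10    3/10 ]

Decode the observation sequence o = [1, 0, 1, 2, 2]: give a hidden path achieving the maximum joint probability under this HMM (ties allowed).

t=0: δ = [1.600e-01, 1.200e-01, 9.000e-02]  (obs o_0=1)
t=1: δ = [1.600e-02, 1.440e-02, 1.440e-02]  ψ = [0, 0, 1]  (obs o_1=0)
t=2: δ = [3.200e-03, 2.304e-03, 1.728e-03]  ψ = [0, 2, 2]  (obs o_2=1)
t=3: δ = [6.400e-04, 2.880e-04, 2.074e-04]  ψ = [0, 0, 1]  (obs o_3=2)
t=4: δ = [1.280e-04, 5.760e-05, 3.840e-05]  ψ = [0, 0, 0]  (obs o_4=2)
backtrack: best end state = 0; path = [0, 0, 0, 0, 0]

path = [0, 0, 0, 0, 0]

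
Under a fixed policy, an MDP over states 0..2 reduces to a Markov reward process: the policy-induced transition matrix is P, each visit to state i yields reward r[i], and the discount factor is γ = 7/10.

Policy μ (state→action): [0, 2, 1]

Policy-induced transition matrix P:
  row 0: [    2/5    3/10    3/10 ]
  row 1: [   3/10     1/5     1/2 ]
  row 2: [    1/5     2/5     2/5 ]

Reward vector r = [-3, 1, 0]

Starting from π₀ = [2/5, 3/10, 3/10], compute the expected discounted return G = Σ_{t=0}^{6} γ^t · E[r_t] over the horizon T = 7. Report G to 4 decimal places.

t=0: π = [0.4000, 0.3000, 0.3000], E[r] = -0.9000, γ^t·E[r] = -0.900000, running G = -0.900000
t=1: π = [0.3100, 0.3000, 0.3900], E[r] = -0.6300, γ^t·E[r] = -0.441000, running G = -1.341000
t=2: π = [0.2920, 0.3090, 0.3990], E[r] = -0.5670, γ^t·E[r] = -0.277830, running G = -1.618830
t=3: π = [0.2893, 0.3090, 0.4017], E[r] = -0.5589, γ^t·E[r] = -0.191703, running G = -1.810533
t=4: π = [0.2888, 0.3093, 0.4020], E[r] = -0.5570, γ^t·E[r] = -0.133738, running G = -1.944271
t=5: π = [0.2887, 0.3093, 0.4021], E[r] = -0.5568, γ^t·E[r] = -0.093576, running G = -2.037847
t=6: π = [0.2887, 0.3093, 0.4021], E[r] = -0.5567, γ^t·E[r] = -0.065496, running G = -2.103343

G = -2.1033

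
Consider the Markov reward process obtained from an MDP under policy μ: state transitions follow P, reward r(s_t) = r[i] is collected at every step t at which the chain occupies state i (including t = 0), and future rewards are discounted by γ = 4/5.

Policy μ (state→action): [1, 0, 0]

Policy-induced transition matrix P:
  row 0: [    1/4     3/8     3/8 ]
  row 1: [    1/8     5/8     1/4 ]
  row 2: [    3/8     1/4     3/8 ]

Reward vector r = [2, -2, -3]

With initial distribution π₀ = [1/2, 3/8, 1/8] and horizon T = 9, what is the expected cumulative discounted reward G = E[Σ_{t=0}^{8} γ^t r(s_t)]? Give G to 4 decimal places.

t=0: π = [0.5000, 0.3750, 0.1250], E[r] = -0.1250, γ^t·E[r] = -0.125000, running G = -0.125000
t=1: π = [0.2188, 0.4531, 0.3281], E[r] = -1.4531, γ^t·E[r] = -1.162500, running G = -1.287500
t=2: π = [0.2344, 0.4473, 0.3184], E[r] = -1.3809, γ^t·E[r] = -0.883750, running G = -2.171250
t=3: π = [0.2339, 0.4470, 0.3191], E[r] = -1.3835, γ^t·E[r] = -0.708375, running G = -2.879625
t=4: π = [0.2340, 0.4469, 0.3191], E[r] = -1.3831, γ^t·E[r] = -0.566513, running G = -3.446138
t=5: π = [0.2340, 0.4468, 0.3191], E[r] = -1.3830, γ^t·E[r] = -0.453186, running G = -3.899324
t=6: π = [0.2340, 0.4468, 0.3191], E[r] = -1.3830, γ^t·E[r] = -0.362542, running G = -4.261866
t=7: π = [0.2340, 0.4468, 0.3191], E[r] = -1.3830, γ^t·E[r] = -0.290032, running G = -4.551898
t=8: π = [0.2340, 0.4468, 0.3191], E[r] = -1.3830, γ^t·E[r] = -0.232025, running G = -4.783924

G = -4.7839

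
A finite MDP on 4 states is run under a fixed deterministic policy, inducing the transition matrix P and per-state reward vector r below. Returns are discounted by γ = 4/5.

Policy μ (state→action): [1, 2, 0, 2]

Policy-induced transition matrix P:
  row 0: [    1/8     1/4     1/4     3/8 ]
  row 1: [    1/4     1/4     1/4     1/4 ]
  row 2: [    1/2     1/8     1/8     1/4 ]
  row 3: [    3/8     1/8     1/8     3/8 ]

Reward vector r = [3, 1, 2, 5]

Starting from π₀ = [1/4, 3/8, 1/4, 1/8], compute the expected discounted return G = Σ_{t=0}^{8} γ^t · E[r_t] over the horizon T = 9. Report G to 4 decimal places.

t=0: π = [0.2500, 0.3750, 0.2500, 0.1250], E[r] = 2.2500, γ^t·E[r] = 2.250000, running G = 2.250000
t=1: π = [0.2969, 0.2031, 0.2031, 0.2969], E[r] = 2.9844, γ^t·E[r] = 2.387500, running G = 4.637500
t=2: π = [0.3008, 0.1875, 0.1875, 0.3242], E[r] = 3.0859, γ^t·E[r] = 1.975000, running G = 6.612500
t=3: π = [0.2998, 0.1860, 0.1860, 0.3281], E[r] = 3.0981, γ^t·E[r] = 1.586250, running G = 8.198750
t=4: π = [0.3000, 0.1857, 0.1857, 0.3285], E[r] = 3.0998, γ^t·E[r] = 1.269675, running G = 9.468425
t=5: π = [0.3000, 0.1857, 0.1857, 0.3286], E[r] = 3.1000, γ^t·E[r] = 1.015798, running G = 10.484223
t=6: π = [0.3000, 0.1857, 0.1857, 0.3286], E[r] = 3.1000, γ^t·E[r] = 0.812646, running G = 11.296868
t=7: π = [0.3000, 0.1857, 0.1857, 0.3286], E[r] = 3.1000, γ^t·E[r] = 0.650117, running G = 11.946985
t=8: π = [0.3000, 0.1857, 0.1857, 0.3286], E[r] = 3.1000, γ^t·E[r] = 0.520094, running G = 12.467079

G = 12.4671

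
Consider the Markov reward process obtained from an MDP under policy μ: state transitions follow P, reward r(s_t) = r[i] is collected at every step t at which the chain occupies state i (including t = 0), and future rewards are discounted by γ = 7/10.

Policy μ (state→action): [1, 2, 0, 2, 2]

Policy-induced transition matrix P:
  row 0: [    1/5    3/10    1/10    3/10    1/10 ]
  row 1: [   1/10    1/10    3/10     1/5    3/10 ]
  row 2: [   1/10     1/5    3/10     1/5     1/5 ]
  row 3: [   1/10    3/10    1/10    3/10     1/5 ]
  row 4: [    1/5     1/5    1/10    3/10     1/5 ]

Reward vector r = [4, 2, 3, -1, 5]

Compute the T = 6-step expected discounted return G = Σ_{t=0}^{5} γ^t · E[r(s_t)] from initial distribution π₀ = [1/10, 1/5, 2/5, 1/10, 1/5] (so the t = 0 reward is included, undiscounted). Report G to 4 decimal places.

t=0: π = [0.1000, 0.2000, 0.4000, 0.1000, 0.2000], E[r] = 2.9000, γ^t·E[r] = 2.900000, running G = 2.900000
t=1: π = [0.1300, 0.2000, 0.2200, 0.2400, 0.2100], E[r] = 2.3900, γ^t·E[r] = 1.673000, running G = 4.573000
t=2: π = [0.1340, 0.2170, 0.1840, 0.2580, 0.2070], E[r] = 2.2990, γ^t·E[r] = 1.126510, running G = 5.699510
t=3: π = [0.1341, 0.2175, 0.1802, 0.2599, 0.2083], E[r] = 2.2936, γ^t·E[r] = 0.786705, running G = 6.486215
t=4: π = [0.1342, 0.2177, 0.1795, 0.2602, 0.2083], E[r] = 2.2924, γ^t·E[r] = 0.550393, running G = 7.036608
t=5: π = [0.1343, 0.2177, 0.1794, 0.2603, 0.2083], E[r] = 2.2921, γ^t·E[r] = 0.385239, running G = 7.421847

G = 7.4218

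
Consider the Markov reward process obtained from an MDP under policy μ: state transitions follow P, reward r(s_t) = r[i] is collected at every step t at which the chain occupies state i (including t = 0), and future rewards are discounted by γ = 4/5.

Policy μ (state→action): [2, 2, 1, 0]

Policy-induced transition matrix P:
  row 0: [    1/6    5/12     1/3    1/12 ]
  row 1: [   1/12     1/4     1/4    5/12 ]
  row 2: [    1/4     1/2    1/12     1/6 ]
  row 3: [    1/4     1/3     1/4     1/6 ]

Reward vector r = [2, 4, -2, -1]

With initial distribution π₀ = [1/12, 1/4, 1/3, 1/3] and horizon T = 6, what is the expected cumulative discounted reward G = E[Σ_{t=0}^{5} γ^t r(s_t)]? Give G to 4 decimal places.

t=0: π = [0.0833, 0.2500, 0.3333, 0.3333], E[r] = 0.1667, γ^t·E[r] = 0.166667, running G = 0.166667
t=1: π = [0.2014, 0.3750, 0.2014, 0.2222], E[r] = 1.2778, γ^t·E[r] = 1.022222, running G = 1.188889
t=2: π = [0.1707, 0.3524, 0.2332, 0.2436], E[r] = 1.0411, γ^t·E[r] = 0.666296, running G = 1.855185
t=3: π = [0.1770, 0.3571, 0.2254, 0.2405], E[r] = 1.0910, γ^t·E[r] = 0.558617, running G = 2.413802
t=4: π = [0.1757, 0.3559, 0.2272, 0.2412], E[r] = 1.0795, γ^t·E[r] = 0.442151, running G = 2.855954
t=5: π = [0.1760, 0.3562, 0.2268, 0.2410], E[r] = 1.0823, γ^t·E[r] = 0.354639, running G = 3.210593

G = 3.2106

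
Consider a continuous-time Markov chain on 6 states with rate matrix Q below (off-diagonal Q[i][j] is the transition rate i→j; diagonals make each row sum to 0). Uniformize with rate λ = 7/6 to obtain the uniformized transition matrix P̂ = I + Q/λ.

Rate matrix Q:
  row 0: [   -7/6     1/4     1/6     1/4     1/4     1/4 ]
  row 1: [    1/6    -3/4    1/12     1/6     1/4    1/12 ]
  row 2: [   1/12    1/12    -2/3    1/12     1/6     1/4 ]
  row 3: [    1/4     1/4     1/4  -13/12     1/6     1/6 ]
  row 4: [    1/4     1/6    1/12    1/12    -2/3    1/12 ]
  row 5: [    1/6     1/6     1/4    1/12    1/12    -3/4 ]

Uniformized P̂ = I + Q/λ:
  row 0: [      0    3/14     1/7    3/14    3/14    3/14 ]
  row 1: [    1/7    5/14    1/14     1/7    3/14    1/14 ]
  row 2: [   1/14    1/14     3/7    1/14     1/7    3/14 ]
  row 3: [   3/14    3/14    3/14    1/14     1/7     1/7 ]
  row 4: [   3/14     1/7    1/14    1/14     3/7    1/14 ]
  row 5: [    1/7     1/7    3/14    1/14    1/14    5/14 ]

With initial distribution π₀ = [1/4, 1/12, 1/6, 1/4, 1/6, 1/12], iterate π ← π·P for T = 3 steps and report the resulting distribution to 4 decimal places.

π = [0.1325, 0.1858, 0.1889, 0.1038, 0.2138, 0.1751]

t=0: π = [0.2500, 0.0833, 0.1667, 0.2500, 0.1667, 0.0833]
t=1: π = [0.1250, 0.1845, 0.1964, 0.1131, 0.2083, 0.1726]
t=2: π = [0.1339, 0.1854, 0.1913, 0.1025, 0.2122, 0.1747]
t=3: π = [0.1325, 0.1858, 0.1889, 0.1038, 0.2138, 0.1751]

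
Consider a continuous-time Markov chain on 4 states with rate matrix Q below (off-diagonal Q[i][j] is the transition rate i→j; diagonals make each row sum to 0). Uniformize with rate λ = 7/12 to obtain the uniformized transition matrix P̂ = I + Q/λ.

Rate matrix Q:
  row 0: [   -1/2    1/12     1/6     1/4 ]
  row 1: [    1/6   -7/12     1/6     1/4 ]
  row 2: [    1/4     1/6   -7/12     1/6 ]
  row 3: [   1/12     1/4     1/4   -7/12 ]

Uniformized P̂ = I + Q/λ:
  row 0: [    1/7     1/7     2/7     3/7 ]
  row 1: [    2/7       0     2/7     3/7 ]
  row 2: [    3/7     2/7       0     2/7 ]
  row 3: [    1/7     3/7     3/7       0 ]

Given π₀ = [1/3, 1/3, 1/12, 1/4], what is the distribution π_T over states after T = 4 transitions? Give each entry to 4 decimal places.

t=0: π = [0.3333, 0.3333, 0.0833, 0.2500]
t=1: π = [0.2143, 0.1786, 0.2976, 0.3095]
t=2: π = [0.2534, 0.2483, 0.2449, 0.2534]
t=3: π = [0.2483, 0.2148, 0.2519, 0.2850]
t=4: π = [0.2455, 0.2296, 0.2544, 0.2704]

π = [0.2455, 0.2296, 0.2544, 0.2704]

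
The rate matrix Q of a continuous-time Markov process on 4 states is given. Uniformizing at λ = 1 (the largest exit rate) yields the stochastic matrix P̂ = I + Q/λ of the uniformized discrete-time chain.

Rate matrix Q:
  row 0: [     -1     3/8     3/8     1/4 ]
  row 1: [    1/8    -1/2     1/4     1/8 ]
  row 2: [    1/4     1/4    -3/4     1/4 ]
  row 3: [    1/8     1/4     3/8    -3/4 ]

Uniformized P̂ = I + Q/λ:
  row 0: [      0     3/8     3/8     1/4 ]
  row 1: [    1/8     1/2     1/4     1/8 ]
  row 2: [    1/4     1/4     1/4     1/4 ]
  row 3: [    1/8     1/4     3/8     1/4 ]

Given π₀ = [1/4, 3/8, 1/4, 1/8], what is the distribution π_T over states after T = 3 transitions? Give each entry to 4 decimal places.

t=0: π = [0.2500, 0.3750, 0.2500, 0.1250]
t=1: π = [0.1250, 0.3750, 0.2969, 0.2031]
t=2: π = [0.1465, 0.3594, 0.2910, 0.2031]
t=3: π = [0.1431, 0.3582, 0.2937, 0.2051]

π = [0.1431, 0.3582, 0.2937, 0.2051]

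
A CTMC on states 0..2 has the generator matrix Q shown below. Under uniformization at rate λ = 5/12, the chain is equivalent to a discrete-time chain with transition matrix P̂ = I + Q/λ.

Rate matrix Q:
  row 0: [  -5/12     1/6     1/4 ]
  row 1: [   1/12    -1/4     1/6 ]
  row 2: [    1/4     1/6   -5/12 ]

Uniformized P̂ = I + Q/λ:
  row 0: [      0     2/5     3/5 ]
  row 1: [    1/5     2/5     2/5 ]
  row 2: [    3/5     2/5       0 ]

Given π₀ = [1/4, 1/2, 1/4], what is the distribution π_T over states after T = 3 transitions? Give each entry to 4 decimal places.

t=0: π = [0.2500, 0.5000, 0.2500]
t=1: π = [0.2500, 0.4000, 0.3500]
t=2: π = [0.2900, 0.4000, 0.3100]
t=3: π = [0.2660, 0.4000, 0.3340]

π = [0.2660, 0.4000, 0.3340]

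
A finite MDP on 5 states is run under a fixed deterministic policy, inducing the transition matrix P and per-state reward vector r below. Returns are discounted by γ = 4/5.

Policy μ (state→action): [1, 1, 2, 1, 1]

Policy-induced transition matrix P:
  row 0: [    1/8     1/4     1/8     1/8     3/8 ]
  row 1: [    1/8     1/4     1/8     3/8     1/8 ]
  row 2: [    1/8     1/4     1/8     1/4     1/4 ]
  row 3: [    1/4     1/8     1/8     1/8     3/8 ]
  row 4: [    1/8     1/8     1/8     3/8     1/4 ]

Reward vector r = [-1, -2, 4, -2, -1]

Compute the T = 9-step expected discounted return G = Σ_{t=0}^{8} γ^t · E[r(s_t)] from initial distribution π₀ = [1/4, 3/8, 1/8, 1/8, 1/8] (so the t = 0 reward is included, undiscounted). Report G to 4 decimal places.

G = -3.6242

t=0: π = [0.2500, 0.3750, 0.1250, 0.1250, 0.1250], E[r] = -0.8750, γ^t·E[r] = -0.875000, running G = -0.875000
t=1: π = [0.1406, 0.2188, 0.1250, 0.2656, 0.2500], E[r] = -0.8594, γ^t·E[r] = -0.687500, running G = -1.562500
t=2: π = [0.1582, 0.1855, 0.1250, 0.2578, 0.2734], E[r] = -0.8184, γ^t·E[r] = -0.523750, running G = -2.086250
t=3: π = [0.1572, 0.1836, 0.1250, 0.2554, 0.2788], E[r] = -0.8140, γ^t·E[r] = -0.416750, running G = -2.503000
t=4: π = [0.1569, 0.1832, 0.1250, 0.2562, 0.2786], E[r] = -0.8145, γ^t·E[r] = -0.333600, running G = -2.836600
t=5: π = [0.1570, 0.1831, 0.1250, 0.2561, 0.2787], E[r] = -0.8142, γ^t·E[r] = -0.266808, running G = -3.103408
t=6: π = [0.1570, 0.1831, 0.1250, 0.2561, 0.2787], E[r] = -0.8142, γ^t·E[r] = -0.213449, running G = -3.316856
t=7: π = [0.1570, 0.1831, 0.1250, 0.2561, 0.2787], E[r] = -0.8142, γ^t·E[r] = -0.170759, running G = -3.487615
t=8: π = [0.1570, 0.1831, 0.1250, 0.2561, 0.2787], E[r] = -0.8142, γ^t·E[r] = -0.136607, running G = -3.624223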